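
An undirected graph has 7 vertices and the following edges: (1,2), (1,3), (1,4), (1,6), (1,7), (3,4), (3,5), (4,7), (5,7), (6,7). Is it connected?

Step 1: Build adjacency list from edges:
  1: 2, 3, 4, 6, 7
  2: 1
  3: 1, 4, 5
  4: 1, 3, 7
  5: 3, 7
  6: 1, 7
  7: 1, 4, 5, 6

Step 2: Run BFS/DFS from vertex 1:
  Visited: {1, 2, 3, 4, 6, 7, 5}
  Reached 7 of 7 vertices

Step 3: All 7 vertices reached from vertex 1, so the graph is connected.
Answer: Yes, the graph is connected.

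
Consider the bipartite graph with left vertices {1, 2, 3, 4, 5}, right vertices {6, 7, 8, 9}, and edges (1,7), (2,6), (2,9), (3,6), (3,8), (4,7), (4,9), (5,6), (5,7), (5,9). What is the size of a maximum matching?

Step 1: List the neighbors of each left vertex:
  1: 7
  2: 6, 9
  3: 6, 8
  4: 7, 9
  5: 6, 7, 9

Step 2: Greedily match left vertices, then look for augmenting paths:
  Match 1 -- 7
  Match 2 -- 6
  Match 3 -- 8
  Match 4 -- 9
  No augmenting path remains.

Step 3: Verify this is maximum:
  Matching size 4 = min(|L|, |R|) = min(5, 4), which is an upper bound, so this matching is maximum.

Maximum matching: {(1,7), (2,6), (3,8), (4,9)}
Size: 4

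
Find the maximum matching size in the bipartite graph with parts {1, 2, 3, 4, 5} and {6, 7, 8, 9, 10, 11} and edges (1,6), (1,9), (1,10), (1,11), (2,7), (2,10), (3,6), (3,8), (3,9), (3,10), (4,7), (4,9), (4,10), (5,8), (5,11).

Step 1: List the neighbors of each left vertex:
  1: 6, 9, 10, 11
  2: 7, 10
  3: 6, 8, 9, 10
  4: 7, 9, 10
  5: 8, 11

Step 2: Greedily match left vertices, then look for augmenting paths:
  Match 1 -- 6
  Match 2 -- 7
  Match 3 -- 8
  Match 4 -- 9
  Match 5 -- 11
  No augmenting path remains.

Step 3: Verify this is maximum:
  Matching size 5 = min(|L|, |R|) = min(5, 6), which is an upper bound, so this matching is maximum.

Maximum matching: {(1,6), (2,7), (3,8), (4,9), (5,11)}
Size: 5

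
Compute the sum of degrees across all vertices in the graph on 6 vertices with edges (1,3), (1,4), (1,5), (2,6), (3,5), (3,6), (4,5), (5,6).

Step 1: Count edges incident to each vertex:
  deg(1) = 3 (neighbors: 3, 4, 5)
  deg(2) = 1 (neighbors: 6)
  deg(3) = 3 (neighbors: 1, 5, 6)
  deg(4) = 2 (neighbors: 1, 5)
  deg(5) = 4 (neighbors: 1, 3, 4, 6)
  deg(6) = 3 (neighbors: 2, 3, 5)

Step 2: Sum all degrees:
  3 + 1 + 3 + 2 + 4 + 3 = 16

Verification: sum of degrees = 2 * |E| = 2 * 8 = 16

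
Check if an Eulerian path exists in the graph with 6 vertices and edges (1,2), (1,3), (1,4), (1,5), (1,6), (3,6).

Step 1: Find the degree of each vertex:
  deg(1) = 5
  deg(2) = 1
  deg(3) = 2
  deg(4) = 1
  deg(5) = 1
  deg(6) = 2

Step 2: Count vertices with odd degree:
  Odd-degree vertices: 1, 2, 4, 5 (4 total)

Step 3: Apply Euler's theorem:
  - Eulerian circuit exists iff graph is connected and all vertices have even degree
  - Eulerian path exists iff graph is connected and has 0 or 2 odd-degree vertices

Graph has 4 odd-degree vertices (need 0 or 2).
Neither Eulerian path nor Eulerian circuit exists.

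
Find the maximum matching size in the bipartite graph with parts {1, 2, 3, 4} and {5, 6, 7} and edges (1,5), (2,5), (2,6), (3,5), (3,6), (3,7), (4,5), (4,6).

Step 1: List the neighbors of each left vertex:
  1: 5
  2: 5, 6
  3: 5, 6, 7
  4: 5, 6

Step 2: Greedily match left vertices, then look for augmenting paths:
  Match 1 -- 5
  Match 2 -- 6
  Match 3 -- 7
  No augmenting path remains.

Step 3: Verify this is maximum:
  Matching size 3 = min(|L|, |R|) = min(4, 3), which is an upper bound, so this matching is maximum.

Maximum matching: {(1,5), (2,6), (3,7)}
Size: 3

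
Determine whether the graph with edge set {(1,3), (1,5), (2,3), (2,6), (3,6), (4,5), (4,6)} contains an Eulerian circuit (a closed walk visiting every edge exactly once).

Step 1: Find the degree of each vertex:
  deg(1) = 2
  deg(2) = 2
  deg(3) = 3
  deg(4) = 2
  deg(5) = 2
  deg(6) = 3

Step 2: Count vertices with odd degree:
  Odd-degree vertices: 3, 6 (2 total)

Step 3: Apply Euler's theorem:
  - Eulerian circuit exists iff graph is connected and all vertices have even degree
  - Eulerian path exists iff graph is connected and has 0 or 2 odd-degree vertices

Graph is connected with exactly 2 odd-degree vertices (3, 6).
Eulerian path exists (starting and ending at the odd-degree vertices), but no Eulerian circuit.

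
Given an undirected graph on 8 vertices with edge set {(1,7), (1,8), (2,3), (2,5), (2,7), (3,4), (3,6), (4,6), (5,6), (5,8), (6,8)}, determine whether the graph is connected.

Step 1: Build adjacency list from edges:
  1: 7, 8
  2: 3, 5, 7
  3: 2, 4, 6
  4: 3, 6
  5: 2, 6, 8
  6: 3, 4, 5, 8
  7: 1, 2
  8: 1, 5, 6

Step 2: Run BFS/DFS from vertex 1:
  Visited: {1, 7, 8, 2, 5, 6, 3, 4}
  Reached 8 of 8 vertices

Step 3: All 8 vertices reached from vertex 1, so the graph is connected.
Answer: Yes, the graph is connected.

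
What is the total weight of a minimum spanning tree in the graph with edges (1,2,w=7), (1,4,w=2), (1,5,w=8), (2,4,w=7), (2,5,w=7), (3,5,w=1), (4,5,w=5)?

Apply Kruskal's algorithm (sort edges by weight, add if no cycle):

Sorted edges by weight:
  (3,5) w=1
  (1,4) w=2
  (4,5) w=5
  (1,2) w=7
  (2,4) w=7
  (2,5) w=7
  (1,5) w=8

Add edge (3,5) w=1 -- no cycle. Running total: 1
Add edge (1,4) w=2 -- no cycle. Running total: 3
Add edge (4,5) w=5 -- no cycle. Running total: 8
Add edge (1,2) w=7 -- no cycle. Running total: 15

MST edges: (3,5,w=1), (1,4,w=2), (4,5,w=5), (1,2,w=7)
Total MST weight: 1 + 2 + 5 + 7 = 15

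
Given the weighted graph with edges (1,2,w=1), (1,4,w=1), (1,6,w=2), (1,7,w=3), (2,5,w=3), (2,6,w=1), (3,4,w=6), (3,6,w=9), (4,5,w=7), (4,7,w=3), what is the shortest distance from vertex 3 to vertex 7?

Step 1: Build adjacency list with weights:
  1: 2(w=1), 4(w=1), 6(w=2), 7(w=3)
  2: 1(w=1), 5(w=3), 6(w=1)
  3: 4(w=6), 6(w=9)
  4: 1(w=1), 3(w=6), 5(w=7), 7(w=3)
  5: 2(w=3), 4(w=7)
  6: 1(w=2), 2(w=1), 3(w=9)
  7: 1(w=3), 4(w=3)

Step 2: Apply Dijkstra's algorithm from vertex 3:
  Visit vertex 3 (distance=0)
    Update dist[4] = 6
    Update dist[6] = 9
  Visit vertex 4 (distance=6)
    Update dist[1] = 7
    Update dist[5] = 13
    Update dist[7] = 9
  Visit vertex 1 (distance=7)
    Update dist[2] = 8
  Visit vertex 2 (distance=8)
    Update dist[5] = 11
  Visit vertex 6 (distance=9)
  Visit vertex 7 (distance=9)

Step 3: Shortest path: 3 -> 4 -> 7
Total weight: 6 + 3 = 9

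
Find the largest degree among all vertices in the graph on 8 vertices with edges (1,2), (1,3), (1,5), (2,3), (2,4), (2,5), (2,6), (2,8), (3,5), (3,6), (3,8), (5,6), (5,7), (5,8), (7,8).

Step 1: Count edges incident to each vertex:
  deg(1) = 3 (neighbors: 2, 3, 5)
  deg(2) = 6 (neighbors: 1, 3, 4, 5, 6, 8)
  deg(3) = 5 (neighbors: 1, 2, 5, 6, 8)
  deg(4) = 1 (neighbors: 2)
  deg(5) = 6 (neighbors: 1, 2, 3, 6, 7, 8)
  deg(6) = 3 (neighbors: 2, 3, 5)
  deg(7) = 2 (neighbors: 5, 8)
  deg(8) = 4 (neighbors: 2, 3, 5, 7)

Step 2: Find maximum:
  max(3, 6, 5, 1, 6, 3, 2, 4) = 6 (vertex 2)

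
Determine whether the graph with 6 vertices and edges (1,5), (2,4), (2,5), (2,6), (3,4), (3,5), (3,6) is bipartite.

Step 1: Attempt 2-coloring using BFS:
  Start at vertex 1, assign color 0
  Color vertex 5 with color 1 (neighbor of 1)
  Color vertex 2 with color 0 (neighbor of 5)
  Color vertex 3 with color 0 (neighbor of 5)
  Color vertex 4 with color 1 (neighbor of 2)
  Color vertex 6 with color 1 (neighbor of 2)

Step 2: 2-coloring succeeded. No conflicts found.
  Set A (color 0): {1, 2, 3}
  Set B (color 1): {4, 5, 6}

The graph is bipartite with partition {1, 2, 3}, {4, 5, 6}.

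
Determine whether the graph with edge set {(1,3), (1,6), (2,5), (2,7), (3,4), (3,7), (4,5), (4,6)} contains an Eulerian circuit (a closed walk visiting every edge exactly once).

Step 1: Find the degree of each vertex:
  deg(1) = 2
  deg(2) = 2
  deg(3) = 3
  deg(4) = 3
  deg(5) = 2
  deg(6) = 2
  deg(7) = 2

Step 2: Count vertices with odd degree:
  Odd-degree vertices: 3, 4 (2 total)

Step 3: Apply Euler's theorem:
  - Eulerian circuit exists iff graph is connected and all vertices have even degree
  - Eulerian path exists iff graph is connected and has 0 or 2 odd-degree vertices

Graph is connected with exactly 2 odd-degree vertices (3, 4).
Eulerian path exists (starting and ending at the odd-degree vertices), but no Eulerian circuit.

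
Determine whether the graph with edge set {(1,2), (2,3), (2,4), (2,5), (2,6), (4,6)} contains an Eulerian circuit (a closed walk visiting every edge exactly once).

Step 1: Find the degree of each vertex:
  deg(1) = 1
  deg(2) = 5
  deg(3) = 1
  deg(4) = 2
  deg(5) = 1
  deg(6) = 2

Step 2: Count vertices with odd degree:
  Odd-degree vertices: 1, 2, 3, 5 (4 total)

Step 3: Apply Euler's theorem:
  - Eulerian circuit exists iff graph is connected and all vertices have even degree
  - Eulerian path exists iff graph is connected and has 0 or 2 odd-degree vertices

Graph has 4 odd-degree vertices (need 0 or 2).
Neither Eulerian path nor Eulerian circuit exists.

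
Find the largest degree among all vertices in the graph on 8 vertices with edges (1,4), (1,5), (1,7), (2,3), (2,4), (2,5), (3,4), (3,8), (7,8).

Step 1: Count edges incident to each vertex:
  deg(1) = 3 (neighbors: 4, 5, 7)
  deg(2) = 3 (neighbors: 3, 4, 5)
  deg(3) = 3 (neighbors: 2, 4, 8)
  deg(4) = 3 (neighbors: 1, 2, 3)
  deg(5) = 2 (neighbors: 1, 2)
  deg(6) = 0 (neighbors: none)
  deg(7) = 2 (neighbors: 1, 8)
  deg(8) = 2 (neighbors: 3, 7)

Step 2: Find maximum:
  max(3, 3, 3, 3, 2, 0, 2, 2) = 3 (vertex 1)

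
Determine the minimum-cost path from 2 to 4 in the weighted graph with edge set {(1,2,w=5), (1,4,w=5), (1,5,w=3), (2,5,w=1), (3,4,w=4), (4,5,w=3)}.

Step 1: Build adjacency list with weights:
  1: 2(w=5), 4(w=5), 5(w=3)
  2: 1(w=5), 5(w=1)
  3: 4(w=4)
  4: 1(w=5), 3(w=4), 5(w=3)
  5: 1(w=3), 2(w=1), 4(w=3)

Step 2: Apply Dijkstra's algorithm from vertex 2:
  Visit vertex 2 (distance=0)
    Update dist[1] = 5
    Update dist[5] = 1
  Visit vertex 5 (distance=1)
    Update dist[1] = 4
    Update dist[4] = 4
  Visit vertex 1 (distance=4)
  Visit vertex 4 (distance=4)
    Update dist[3] = 8

Step 3: Shortest path: 2 -> 5 -> 4
Total weight: 1 + 3 = 4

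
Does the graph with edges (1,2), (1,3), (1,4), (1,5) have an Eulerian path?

Step 1: Find the degree of each vertex:
  deg(1) = 4
  deg(2) = 1
  deg(3) = 1
  deg(4) = 1
  deg(5) = 1

Step 2: Count vertices with odd degree:
  Odd-degree vertices: 2, 3, 4, 5 (4 total)

Step 3: Apply Euler's theorem:
  - Eulerian circuit exists iff graph is connected and all vertices have even degree
  - Eulerian path exists iff graph is connected and has 0 or 2 odd-degree vertices

Graph has 4 odd-degree vertices (need 0 or 2).
Neither Eulerian path nor Eulerian circuit exists.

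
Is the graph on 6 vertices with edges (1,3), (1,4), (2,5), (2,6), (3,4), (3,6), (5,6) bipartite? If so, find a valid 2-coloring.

Step 1: Attempt 2-coloring using BFS:
  Start at vertex 1, assign color 0
  Color vertex 3 with color 1 (neighbor of 1)
  Color vertex 4 with color 1 (neighbor of 1)

Step 2: Conflict found! Vertices 3 and 4 are adjacent but have the same color.
This means the graph contains an odd cycle.

The graph is NOT bipartite.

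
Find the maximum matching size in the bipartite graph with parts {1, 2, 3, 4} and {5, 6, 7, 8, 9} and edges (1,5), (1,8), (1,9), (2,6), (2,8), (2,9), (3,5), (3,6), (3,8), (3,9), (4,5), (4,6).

Step 1: List the neighbors of each left vertex:
  1: 5, 8, 9
  2: 6, 8, 9
  3: 5, 6, 8, 9
  4: 5, 6

Step 2: Greedily match left vertices, then look for augmenting paths:
  Match 1 -- 9
  Match 2 -- 6
  Match 3 -- 8
  Match 4 -- 5
  No augmenting path remains.

Step 3: Verify this is maximum:
  Matching size 4 = min(|L|, |R|) = min(4, 5), which is an upper bound, so this matching is maximum.

Maximum matching: {(1,9), (2,6), (3,8), (4,5)}
Size: 4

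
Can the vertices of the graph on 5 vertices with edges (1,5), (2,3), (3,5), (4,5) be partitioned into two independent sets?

Step 1: Attempt 2-coloring using BFS:
  Start at vertex 1, assign color 0
  Color vertex 5 with color 1 (neighbor of 1)
  Color vertex 3 with color 0 (neighbor of 5)
  Color vertex 4 with color 0 (neighbor of 5)
  Color vertex 2 with color 1 (neighbor of 3)

Step 2: 2-coloring succeeded. No conflicts found.
  Set A (color 0): {1, 3, 4}
  Set B (color 1): {2, 5}

The graph is bipartite with partition {1, 3, 4}, {2, 5}.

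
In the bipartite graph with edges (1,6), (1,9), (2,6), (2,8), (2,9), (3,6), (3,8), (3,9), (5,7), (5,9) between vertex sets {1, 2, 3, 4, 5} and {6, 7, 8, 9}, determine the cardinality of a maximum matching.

Step 1: List the neighbors of each left vertex:
  1: 6, 9
  2: 6, 8, 9
  3: 6, 8, 9
  4: (none)
  5: 7, 9

Step 2: Greedily match left vertices, then look for augmenting paths:
  Match 1 -- 6
  Match 2 -- 8
  Match 3 -- 9
  Match 5 -- 7
  No augmenting path remains.

Step 3: Verify this is maximum:
  Matching size 4 = min(|L|, |R|) = min(5, 4), which is an upper bound, so this matching is maximum.

Maximum matching: {(1,6), (2,8), (3,9), (5,7)}
Size: 4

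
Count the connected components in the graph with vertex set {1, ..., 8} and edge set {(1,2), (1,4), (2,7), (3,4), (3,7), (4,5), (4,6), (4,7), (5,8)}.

Step 1: Build adjacency list from edges:
  1: 2, 4
  2: 1, 7
  3: 4, 7
  4: 1, 3, 5, 6, 7
  5: 4, 8
  6: 4
  7: 2, 3, 4
  8: 5

Step 2: Run BFS/DFS from vertex 1:
  Visited: {1, 2, 4, 7, 3, 5, 6, 8}
  Reached 8 of 8 vertices

Step 3: All 8 vertices reached from vertex 1, so the graph is connected.
Number of connected components: 1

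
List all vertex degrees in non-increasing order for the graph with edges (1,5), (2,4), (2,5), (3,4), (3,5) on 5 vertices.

Step 1: Count edges incident to each vertex:
  deg(1) = 1 (neighbors: 5)
  deg(2) = 2 (neighbors: 4, 5)
  deg(3) = 2 (neighbors: 4, 5)
  deg(4) = 2 (neighbors: 2, 3)
  deg(5) = 3 (neighbors: 1, 2, 3)

Step 2: Sort degrees in non-increasing order:
  Degrees: [1, 2, 2, 2, 3] -> sorted: [3, 2, 2, 2, 1]

Degree sequence: [3, 2, 2, 2, 1]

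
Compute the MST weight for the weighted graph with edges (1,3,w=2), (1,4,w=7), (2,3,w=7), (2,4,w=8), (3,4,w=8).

Apply Kruskal's algorithm (sort edges by weight, add if no cycle):

Sorted edges by weight:
  (1,3) w=2
  (1,4) w=7
  (2,3) w=7
  (2,4) w=8
  (3,4) w=8

Add edge (1,3) w=2 -- no cycle. Running total: 2
Add edge (1,4) w=7 -- no cycle. Running total: 9
Add edge (2,3) w=7 -- no cycle. Running total: 16

MST edges: (1,3,w=2), (1,4,w=7), (2,3,w=7)
Total MST weight: 2 + 7 + 7 = 16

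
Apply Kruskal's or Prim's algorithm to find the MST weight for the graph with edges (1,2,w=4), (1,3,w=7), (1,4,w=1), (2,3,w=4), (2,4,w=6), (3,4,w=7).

Apply Kruskal's algorithm (sort edges by weight, add if no cycle):

Sorted edges by weight:
  (1,4) w=1
  (1,2) w=4
  (2,3) w=4
  (2,4) w=6
  (1,3) w=7
  (3,4) w=7

Add edge (1,4) w=1 -- no cycle. Running total: 1
Add edge (1,2) w=4 -- no cycle. Running total: 5
Add edge (2,3) w=4 -- no cycle. Running total: 9

MST edges: (1,4,w=1), (1,2,w=4), (2,3,w=4)
Total MST weight: 1 + 4 + 4 = 9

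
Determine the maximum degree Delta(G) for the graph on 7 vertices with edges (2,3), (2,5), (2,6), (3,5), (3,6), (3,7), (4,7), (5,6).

Step 1: Count edges incident to each vertex:
  deg(1) = 0 (neighbors: none)
  deg(2) = 3 (neighbors: 3, 5, 6)
  deg(3) = 4 (neighbors: 2, 5, 6, 7)
  deg(4) = 1 (neighbors: 7)
  deg(5) = 3 (neighbors: 2, 3, 6)
  deg(6) = 3 (neighbors: 2, 3, 5)
  deg(7) = 2 (neighbors: 3, 4)

Step 2: Find maximum:
  max(0, 3, 4, 1, 3, 3, 2) = 4 (vertex 3)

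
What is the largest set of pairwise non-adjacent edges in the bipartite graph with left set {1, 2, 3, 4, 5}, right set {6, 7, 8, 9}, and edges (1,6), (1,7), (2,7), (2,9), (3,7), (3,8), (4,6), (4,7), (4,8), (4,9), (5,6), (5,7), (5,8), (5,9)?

Step 1: List the neighbors of each left vertex:
  1: 6, 7
  2: 7, 9
  3: 7, 8
  4: 6, 7, 8, 9
  5: 6, 7, 8, 9

Step 2: Greedily match left vertices, then look for augmenting paths:
  Match 1 -- 6
  Match 2 -- 7
  Match 3 -- 8
  Match 4 -- 9
  No augmenting path remains.

Step 3: Verify this is maximum:
  Matching size 4 = min(|L|, |R|) = min(5, 4), which is an upper bound, so this matching is maximum.

Maximum matching: {(1,6), (2,7), (3,8), (4,9)}
Size: 4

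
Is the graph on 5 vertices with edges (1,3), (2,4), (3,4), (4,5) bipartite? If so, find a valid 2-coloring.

Step 1: Attempt 2-coloring using BFS:
  Start at vertex 1, assign color 0
  Color vertex 3 with color 1 (neighbor of 1)
  Color vertex 4 with color 0 (neighbor of 3)
  Color vertex 2 with color 1 (neighbor of 4)
  Color vertex 5 with color 1 (neighbor of 4)

Step 2: 2-coloring succeeded. No conflicts found.
  Set A (color 0): {1, 4}
  Set B (color 1): {2, 3, 5}

The graph is bipartite with partition {1, 4}, {2, 3, 5}.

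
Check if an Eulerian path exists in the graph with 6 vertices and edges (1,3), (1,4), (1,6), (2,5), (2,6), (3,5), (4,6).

Step 1: Find the degree of each vertex:
  deg(1) = 3
  deg(2) = 2
  deg(3) = 2
  deg(4) = 2
  deg(5) = 2
  deg(6) = 3

Step 2: Count vertices with odd degree:
  Odd-degree vertices: 1, 6 (2 total)

Step 3: Apply Euler's theorem:
  - Eulerian circuit exists iff graph is connected and all vertices have even degree
  - Eulerian path exists iff graph is connected and has 0 or 2 odd-degree vertices

Graph is connected with exactly 2 odd-degree vertices (1, 6).
Eulerian path exists (starting and ending at the odd-degree vertices), but no Eulerian circuit.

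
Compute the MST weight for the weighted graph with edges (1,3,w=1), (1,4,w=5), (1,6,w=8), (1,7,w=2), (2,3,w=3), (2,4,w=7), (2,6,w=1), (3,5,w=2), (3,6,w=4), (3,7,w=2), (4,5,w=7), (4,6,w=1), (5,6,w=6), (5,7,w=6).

Apply Kruskal's algorithm (sort edges by weight, add if no cycle):

Sorted edges by weight:
  (1,3) w=1
  (2,6) w=1
  (4,6) w=1
  (1,7) w=2
  (3,5) w=2
  (3,7) w=2
  (2,3) w=3
  (3,6) w=4
  (1,4) w=5
  (5,6) w=6
  (5,7) w=6
  (2,4) w=7
  (4,5) w=7
  (1,6) w=8

Add edge (1,3) w=1 -- no cycle. Running total: 1
Add edge (2,6) w=1 -- no cycle. Running total: 2
Add edge (4,6) w=1 -- no cycle. Running total: 3
Add edge (1,7) w=2 -- no cycle. Running total: 5
Add edge (3,5) w=2 -- no cycle. Running total: 7
Skip edge (3,7) w=2 -- would create cycle
Add edge (2,3) w=3 -- no cycle. Running total: 10

MST edges: (1,3,w=1), (2,6,w=1), (4,6,w=1), (1,7,w=2), (3,5,w=2), (2,3,w=3)
Total MST weight: 1 + 1 + 1 + 2 + 2 + 3 = 10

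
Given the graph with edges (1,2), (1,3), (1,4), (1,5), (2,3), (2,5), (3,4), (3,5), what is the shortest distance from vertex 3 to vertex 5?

Step 1: Build adjacency list:
  1: 2, 3, 4, 5
  2: 1, 3, 5
  3: 1, 2, 4, 5
  4: 1, 3
  5: 1, 2, 3

Step 2: BFS from vertex 3 to find shortest path to 5:
  vertex 1 reached at distance 1
  vertex 2 reached at distance 1
  vertex 4 reached at distance 1
  vertex 5 reached at distance 1

Step 3: Shortest path: 3 -> 5
Path length: 1 edge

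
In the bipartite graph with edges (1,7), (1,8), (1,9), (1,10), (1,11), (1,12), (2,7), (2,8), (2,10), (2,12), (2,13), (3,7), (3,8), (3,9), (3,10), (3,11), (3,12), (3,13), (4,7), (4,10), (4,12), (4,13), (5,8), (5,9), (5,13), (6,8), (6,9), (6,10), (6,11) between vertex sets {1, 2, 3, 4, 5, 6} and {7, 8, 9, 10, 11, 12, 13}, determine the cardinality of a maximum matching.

Step 1: List the neighbors of each left vertex:
  1: 7, 8, 9, 10, 11, 12
  2: 7, 8, 10, 12, 13
  3: 7, 8, 9, 10, 11, 12, 13
  4: 7, 10, 12, 13
  5: 8, 9, 13
  6: 8, 9, 10, 11

Step 2: Greedily match left vertices, then look for augmenting paths:
  Match 1 -- 7
  Match 2 -- 8
  Match 3 -- 9
  Match 4 -- 10
  Match 5 -- 13
  Match 6 -- 11
  No augmenting path remains.

Step 3: Verify this is maximum:
  Matching size 6 = min(|L|, |R|) = min(6, 7), which is an upper bound, so this matching is maximum.

Maximum matching: {(1,7), (2,8), (3,9), (4,10), (5,13), (6,11)}
Size: 6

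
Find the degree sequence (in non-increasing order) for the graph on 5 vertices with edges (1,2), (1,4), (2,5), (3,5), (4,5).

Step 1: Count edges incident to each vertex:
  deg(1) = 2 (neighbors: 2, 4)
  deg(2) = 2 (neighbors: 1, 5)
  deg(3) = 1 (neighbors: 5)
  deg(4) = 2 (neighbors: 1, 5)
  deg(5) = 3 (neighbors: 2, 3, 4)

Step 2: Sort degrees in non-increasing order:
  Degrees: [2, 2, 1, 2, 3] -> sorted: [3, 2, 2, 2, 1]

Degree sequence: [3, 2, 2, 2, 1]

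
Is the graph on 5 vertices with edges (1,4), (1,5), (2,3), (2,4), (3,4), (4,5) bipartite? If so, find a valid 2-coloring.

Step 1: Attempt 2-coloring using BFS:
  Start at vertex 1, assign color 0
  Color vertex 4 with color 1 (neighbor of 1)
  Color vertex 5 with color 1 (neighbor of 1)
  Color vertex 2 with color 0 (neighbor of 4)
  Color vertex 3 with color 0 (neighbor of 4)

Step 2: Conflict found! Vertices 4 and 5 are adjacent but have the same color.
This means the graph contains an odd cycle.

The graph is NOT bipartite.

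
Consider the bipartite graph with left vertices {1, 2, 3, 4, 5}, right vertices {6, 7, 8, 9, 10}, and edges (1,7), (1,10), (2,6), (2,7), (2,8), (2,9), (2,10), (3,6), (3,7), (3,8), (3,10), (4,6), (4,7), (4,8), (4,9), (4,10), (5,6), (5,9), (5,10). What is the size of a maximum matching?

Step 1: List the neighbors of each left vertex:
  1: 7, 10
  2: 6, 7, 8, 9, 10
  3: 6, 7, 8, 10
  4: 6, 7, 8, 9, 10
  5: 6, 9, 10

Step 2: Greedily match left vertices, then look for augmenting paths:
  Match 1 -- 7
  Match 2 -- 6
  Match 3 -- 8
  Match 4 -- 9
  Match 5 -- 10
  No augmenting path remains.

Step 3: Verify this is maximum:
  Matching size 5 = min(|L|, |R|) = min(5, 5), which is an upper bound, so this matching is maximum.

Maximum matching: {(1,7), (2,6), (3,8), (4,9), (5,10)}
Size: 5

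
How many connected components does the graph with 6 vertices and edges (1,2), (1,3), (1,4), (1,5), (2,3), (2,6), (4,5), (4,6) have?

Step 1: Build adjacency list from edges:
  1: 2, 3, 4, 5
  2: 1, 3, 6
  3: 1, 2
  4: 1, 5, 6
  5: 1, 4
  6: 2, 4

Step 2: Run BFS/DFS from vertex 1:
  Visited: {1, 2, 3, 4, 5, 6}
  Reached 6 of 6 vertices

Step 3: All 6 vertices reached from vertex 1, so the graph is connected.
Number of connected components: 1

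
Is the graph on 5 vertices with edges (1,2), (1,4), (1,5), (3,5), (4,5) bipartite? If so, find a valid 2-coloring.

Step 1: Attempt 2-coloring using BFS:
  Start at vertex 1, assign color 0
  Color vertex 2 with color 1 (neighbor of 1)
  Color vertex 4 with color 1 (neighbor of 1)
  Color vertex 5 with color 1 (neighbor of 1)

Step 2: Conflict found! Vertices 4 and 5 are adjacent but have the same color.
This means the graph contains an odd cycle.

The graph is NOT bipartite.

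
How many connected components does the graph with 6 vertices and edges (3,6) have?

Step 1: Build adjacency list from edges:
  1: (none)
  2: (none)
  3: 6
  4: (none)
  5: (none)
  6: 3

Step 2: Run BFS/DFS from vertex 1:
  Visited: {1}
  Reached 1 of 6 vertices

Step 3: Only 1 of 6 vertices reached. Graph is disconnected.
Connected components: {1}, {2}, {3, 6}, {4}, {5}
Number of connected components: 5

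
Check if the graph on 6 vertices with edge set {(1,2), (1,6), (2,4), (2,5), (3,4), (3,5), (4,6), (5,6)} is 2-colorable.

Step 1: Attempt 2-coloring using BFS:
  Start at vertex 1, assign color 0
  Color vertex 2 with color 1 (neighbor of 1)
  Color vertex 6 with color 1 (neighbor of 1)
  Color vertex 4 with color 0 (neighbor of 2)
  Color vertex 5 with color 0 (neighbor of 2)
  Color vertex 3 with color 1 (neighbor of 4)

Step 2: 2-coloring succeeded. No conflicts found.
  Set A (color 0): {1, 4, 5}
  Set B (color 1): {2, 3, 6}

The graph is bipartite with partition {1, 4, 5}, {2, 3, 6}.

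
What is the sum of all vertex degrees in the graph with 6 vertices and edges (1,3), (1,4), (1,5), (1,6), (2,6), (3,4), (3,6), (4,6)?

Step 1: Count edges incident to each vertex:
  deg(1) = 4 (neighbors: 3, 4, 5, 6)
  deg(2) = 1 (neighbors: 6)
  deg(3) = 3 (neighbors: 1, 4, 6)
  deg(4) = 3 (neighbors: 1, 3, 6)
  deg(5) = 1 (neighbors: 1)
  deg(6) = 4 (neighbors: 1, 2, 3, 4)

Step 2: Sum all degrees:
  4 + 1 + 3 + 3 + 1 + 4 = 16

Verification: sum of degrees = 2 * |E| = 2 * 8 = 16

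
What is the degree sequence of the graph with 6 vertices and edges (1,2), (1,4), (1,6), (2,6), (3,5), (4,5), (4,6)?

Step 1: Count edges incident to each vertex:
  deg(1) = 3 (neighbors: 2, 4, 6)
  deg(2) = 2 (neighbors: 1, 6)
  deg(3) = 1 (neighbors: 5)
  deg(4) = 3 (neighbors: 1, 5, 6)
  deg(5) = 2 (neighbors: 3, 4)
  deg(6) = 3 (neighbors: 1, 2, 4)

Step 2: Sort degrees in non-increasing order:
  Degrees: [3, 2, 1, 3, 2, 3] -> sorted: [3, 3, 3, 2, 2, 1]

Degree sequence: [3, 3, 3, 2, 2, 1]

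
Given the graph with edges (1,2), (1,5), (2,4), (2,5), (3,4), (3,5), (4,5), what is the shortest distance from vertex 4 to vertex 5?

Step 1: Build adjacency list:
  1: 2, 5
  2: 1, 4, 5
  3: 4, 5
  4: 2, 3, 5
  5: 1, 2, 3, 4

Step 2: BFS from vertex 4 to find shortest path to 5:
  vertex 2 reached at distance 1
  vertex 3 reached at distance 1
  vertex 5 reached at distance 1

Step 3: Shortest path: 4 -> 5
Path length: 1 edge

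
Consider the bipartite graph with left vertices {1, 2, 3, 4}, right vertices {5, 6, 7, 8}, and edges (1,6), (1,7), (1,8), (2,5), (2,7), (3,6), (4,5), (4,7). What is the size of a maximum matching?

Step 1: List the neighbors of each left vertex:
  1: 6, 7, 8
  2: 5, 7
  3: 6
  4: 5, 7

Step 2: Greedily match left vertices, then look for augmenting paths:
  Match 1 -- 8
  Match 2 -- 5
  Match 3 -- 6
  Match 4 -- 7
  No augmenting path remains.

Step 3: Verify this is maximum:
  Matching size 4 = min(|L|, |R|) = min(4, 4), which is an upper bound, so this matching is maximum.

Maximum matching: {(1,8), (2,5), (3,6), (4,7)}
Size: 4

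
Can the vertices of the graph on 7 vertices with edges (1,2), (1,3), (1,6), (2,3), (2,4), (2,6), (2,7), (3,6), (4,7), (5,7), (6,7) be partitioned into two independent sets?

Step 1: Attempt 2-coloring using BFS:
  Start at vertex 1, assign color 0
  Color vertex 2 with color 1 (neighbor of 1)
  Color vertex 3 with color 1 (neighbor of 1)
  Color vertex 6 with color 1 (neighbor of 1)

Step 2: Conflict found! Vertices 2 and 3 are adjacent but have the same color.
This means the graph contains an odd cycle.

The graph is NOT bipartite.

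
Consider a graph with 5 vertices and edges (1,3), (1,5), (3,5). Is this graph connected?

Step 1: Build adjacency list from edges:
  1: 3, 5
  2: (none)
  3: 1, 5
  4: (none)
  5: 1, 3

Step 2: Run BFS/DFS from vertex 1:
  Visited: {1, 3, 5}
  Reached 3 of 5 vertices

Step 3: Only 3 of 5 vertices reached. Graph is disconnected.
Connected components: {1, 3, 5}, {2}, {4}
Answer: No, the graph is not connected (3 components).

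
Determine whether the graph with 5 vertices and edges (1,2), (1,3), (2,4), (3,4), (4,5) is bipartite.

Step 1: Attempt 2-coloring using BFS:
  Start at vertex 1, assign color 0
  Color vertex 2 with color 1 (neighbor of 1)
  Color vertex 3 with color 1 (neighbor of 1)
  Color vertex 4 with color 0 (neighbor of 2)
  Color vertex 5 with color 1 (neighbor of 4)

Step 2: 2-coloring succeeded. No conflicts found.
  Set A (color 0): {1, 4}
  Set B (color 1): {2, 3, 5}

The graph is bipartite with partition {1, 4}, {2, 3, 5}.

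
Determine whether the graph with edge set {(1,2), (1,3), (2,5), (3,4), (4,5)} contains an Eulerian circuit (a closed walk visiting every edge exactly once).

Step 1: Find the degree of each vertex:
  deg(1) = 2
  deg(2) = 2
  deg(3) = 2
  deg(4) = 2
  deg(5) = 2

Step 2: Count vertices with odd degree:
  All vertices have even degree (0 odd-degree vertices)

Step 3: Apply Euler's theorem:
  - Eulerian circuit exists iff graph is connected and all vertices have even degree
  - Eulerian path exists iff graph is connected and has 0 or 2 odd-degree vertices

Graph is connected with 0 odd-degree vertices.
Both Eulerian circuit and Eulerian path exist.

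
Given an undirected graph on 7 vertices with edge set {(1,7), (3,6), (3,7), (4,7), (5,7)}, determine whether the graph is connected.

Step 1: Build adjacency list from edges:
  1: 7
  2: (none)
  3: 6, 7
  4: 7
  5: 7
  6: 3
  7: 1, 3, 4, 5

Step 2: Run BFS/DFS from vertex 1:
  Visited: {1, 7, 3, 4, 5, 6}
  Reached 6 of 7 vertices

Step 3: Only 6 of 7 vertices reached. Graph is disconnected.
Connected components: {1, 3, 4, 5, 6, 7}, {2}
Answer: No, the graph is not connected (2 components).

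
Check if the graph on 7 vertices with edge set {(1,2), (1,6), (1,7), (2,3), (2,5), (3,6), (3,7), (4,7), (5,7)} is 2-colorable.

Step 1: Attempt 2-coloring using BFS:
  Start at vertex 1, assign color 0
  Color vertex 2 with color 1 (neighbor of 1)
  Color vertex 6 with color 1 (neighbor of 1)
  Color vertex 7 with color 1 (neighbor of 1)
  Color vertex 3 with color 0 (neighbor of 2)
  Color vertex 5 with color 0 (neighbor of 2)
  Color vertex 4 with color 0 (neighbor of 7)

Step 2: 2-coloring succeeded. No conflicts found.
  Set A (color 0): {1, 3, 4, 5}
  Set B (color 1): {2, 6, 7}

The graph is bipartite with partition {1, 3, 4, 5}, {2, 6, 7}.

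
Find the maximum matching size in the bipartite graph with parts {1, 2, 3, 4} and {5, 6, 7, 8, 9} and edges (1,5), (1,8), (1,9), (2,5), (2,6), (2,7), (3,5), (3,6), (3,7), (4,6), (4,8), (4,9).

Step 1: List the neighbors of each left vertex:
  1: 5, 8, 9
  2: 5, 6, 7
  3: 5, 6, 7
  4: 6, 8, 9

Step 2: Greedily match left vertices, then look for augmenting paths:
  Match 1 -- 5
  Match 2 -- 6
  Match 3 -- 7
  Match 4 -- 8
  No augmenting path remains.

Step 3: Verify this is maximum:
  Matching size 4 = min(|L|, |R|) = min(4, 5), which is an upper bound, so this matching is maximum.

Maximum matching: {(1,5), (2,6), (3,7), (4,8)}
Size: 4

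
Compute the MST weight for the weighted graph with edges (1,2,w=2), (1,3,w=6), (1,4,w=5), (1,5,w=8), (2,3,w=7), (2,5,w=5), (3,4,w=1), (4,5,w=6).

Apply Kruskal's algorithm (sort edges by weight, add if no cycle):

Sorted edges by weight:
  (3,4) w=1
  (1,2) w=2
  (1,4) w=5
  (2,5) w=5
  (1,3) w=6
  (4,5) w=6
  (2,3) w=7
  (1,5) w=8

Add edge (3,4) w=1 -- no cycle. Running total: 1
Add edge (1,2) w=2 -- no cycle. Running total: 3
Add edge (1,4) w=5 -- no cycle. Running total: 8
Add edge (2,5) w=5 -- no cycle. Running total: 13

MST edges: (3,4,w=1), (1,2,w=2), (1,4,w=5), (2,5,w=5)
Total MST weight: 1 + 2 + 5 + 5 = 13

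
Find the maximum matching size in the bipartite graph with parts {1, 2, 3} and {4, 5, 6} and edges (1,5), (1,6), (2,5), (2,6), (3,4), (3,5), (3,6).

Step 1: List the neighbors of each left vertex:
  1: 5, 6
  2: 5, 6
  3: 4, 5, 6

Step 2: Greedily match left vertices, then look for augmenting paths:
  Match 1 -- 5
  Match 2 -- 6
  Match 3 -- 4
  No augmenting path remains.

Step 3: Verify this is maximum:
  Matching size 3 = min(|L|, |R|) = min(3, 3), which is an upper bound, so this matching is maximum.

Maximum matching: {(1,5), (2,6), (3,4)}
Size: 3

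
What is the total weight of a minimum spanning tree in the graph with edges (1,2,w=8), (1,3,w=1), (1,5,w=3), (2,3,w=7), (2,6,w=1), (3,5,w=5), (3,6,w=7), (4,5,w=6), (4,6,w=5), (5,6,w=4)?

Apply Kruskal's algorithm (sort edges by weight, add if no cycle):

Sorted edges by weight:
  (1,3) w=1
  (2,6) w=1
  (1,5) w=3
  (5,6) w=4
  (3,5) w=5
  (4,6) w=5
  (4,5) w=6
  (2,3) w=7
  (3,6) w=7
  (1,2) w=8

Add edge (1,3) w=1 -- no cycle. Running total: 1
Add edge (2,6) w=1 -- no cycle. Running total: 2
Add edge (1,5) w=3 -- no cycle. Running total: 5
Add edge (5,6) w=4 -- no cycle. Running total: 9
Skip edge (3,5) w=5 -- would create cycle
Add edge (4,6) w=5 -- no cycle. Running total: 14

MST edges: (1,3,w=1), (2,6,w=1), (1,5,w=3), (5,6,w=4), (4,6,w=5)
Total MST weight: 1 + 1 + 3 + 4 + 5 = 14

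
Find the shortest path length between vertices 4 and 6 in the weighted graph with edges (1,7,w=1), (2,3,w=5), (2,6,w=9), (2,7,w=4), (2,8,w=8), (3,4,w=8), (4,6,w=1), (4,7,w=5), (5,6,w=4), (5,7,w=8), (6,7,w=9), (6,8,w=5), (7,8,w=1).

Step 1: Build adjacency list with weights:
  1: 7(w=1)
  2: 3(w=5), 6(w=9), 7(w=4), 8(w=8)
  3: 2(w=5), 4(w=8)
  4: 3(w=8), 6(w=1), 7(w=5)
  5: 6(w=4), 7(w=8)
  6: 2(w=9), 4(w=1), 5(w=4), 7(w=9), 8(w=5)
  7: 1(w=1), 2(w=4), 4(w=5), 5(w=8), 6(w=9), 8(w=1)
  8: 2(w=8), 6(w=5), 7(w=1)

Step 2: Apply Dijkstra's algorithm from vertex 4:
  Visit vertex 4 (distance=0)
    Update dist[3] = 8
    Update dist[6] = 1
    Update dist[7] = 5
  Visit vertex 6 (distance=1)
    Update dist[2] = 10
    Update dist[5] = 5
    Update dist[8] = 6

Step 3: Shortest path: 4 -> 6
Total weight: 1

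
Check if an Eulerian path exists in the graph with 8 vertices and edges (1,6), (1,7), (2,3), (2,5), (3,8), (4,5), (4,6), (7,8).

Step 1: Find the degree of each vertex:
  deg(1) = 2
  deg(2) = 2
  deg(3) = 2
  deg(4) = 2
  deg(5) = 2
  deg(6) = 2
  deg(7) = 2
  deg(8) = 2

Step 2: Count vertices with odd degree:
  All vertices have even degree (0 odd-degree vertices)

Step 3: Apply Euler's theorem:
  - Eulerian circuit exists iff graph is connected and all vertices have even degree
  - Eulerian path exists iff graph is connected and has 0 or 2 odd-degree vertices

Graph is connected with 0 odd-degree vertices.
Both Eulerian circuit and Eulerian path exist.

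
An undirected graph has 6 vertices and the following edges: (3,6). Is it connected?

Step 1: Build adjacency list from edges:
  1: (none)
  2: (none)
  3: 6
  4: (none)
  5: (none)
  6: 3

Step 2: Run BFS/DFS from vertex 1:
  Visited: {1}
  Reached 1 of 6 vertices

Step 3: Only 1 of 6 vertices reached. Graph is disconnected.
Connected components: {1}, {2}, {3, 6}, {4}, {5}
Answer: No, the graph is not connected (5 components).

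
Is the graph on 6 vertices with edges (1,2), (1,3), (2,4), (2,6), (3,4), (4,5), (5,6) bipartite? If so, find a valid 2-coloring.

Step 1: Attempt 2-coloring using BFS:
  Start at vertex 1, assign color 0
  Color vertex 2 with color 1 (neighbor of 1)
  Color vertex 3 with color 1 (neighbor of 1)
  Color vertex 4 with color 0 (neighbor of 2)
  Color vertex 6 with color 0 (neighbor of 2)
  Color vertex 5 with color 1 (neighbor of 4)

Step 2: 2-coloring succeeded. No conflicts found.
  Set A (color 0): {1, 4, 6}
  Set B (color 1): {2, 3, 5}

The graph is bipartite with partition {1, 4, 6}, {2, 3, 5}.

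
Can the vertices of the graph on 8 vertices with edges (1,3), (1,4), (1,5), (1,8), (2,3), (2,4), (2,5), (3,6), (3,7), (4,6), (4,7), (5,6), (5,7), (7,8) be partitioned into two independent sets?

Step 1: Attempt 2-coloring using BFS:
  Start at vertex 1, assign color 0
  Color vertex 3 with color 1 (neighbor of 1)
  Color vertex 4 with color 1 (neighbor of 1)
  Color vertex 5 with color 1 (neighbor of 1)
  Color vertex 8 with color 1 (neighbor of 1)
  Color vertex 2 with color 0 (neighbor of 3)
  Color vertex 6 with color 0 (neighbor of 3)
  Color vertex 7 with color 0 (neighbor of 3)

Step 2: 2-coloring succeeded. No conflicts found.
  Set A (color 0): {1, 2, 6, 7}
  Set B (color 1): {3, 4, 5, 8}

The graph is bipartite with partition {1, 2, 6, 7}, {3, 4, 5, 8}.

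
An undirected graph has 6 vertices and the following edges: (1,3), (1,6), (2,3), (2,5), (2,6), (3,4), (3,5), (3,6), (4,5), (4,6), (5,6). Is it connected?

Step 1: Build adjacency list from edges:
  1: 3, 6
  2: 3, 5, 6
  3: 1, 2, 4, 5, 6
  4: 3, 5, 6
  5: 2, 3, 4, 6
  6: 1, 2, 3, 4, 5

Step 2: Run BFS/DFS from vertex 1:
  Visited: {1, 3, 6, 2, 4, 5}
  Reached 6 of 6 vertices

Step 3: All 6 vertices reached from vertex 1, so the graph is connected.
Answer: Yes, the graph is connected.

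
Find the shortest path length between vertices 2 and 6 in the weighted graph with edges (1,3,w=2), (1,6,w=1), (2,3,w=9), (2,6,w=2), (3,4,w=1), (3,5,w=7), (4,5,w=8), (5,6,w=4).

Step 1: Build adjacency list with weights:
  1: 3(w=2), 6(w=1)
  2: 3(w=9), 6(w=2)
  3: 1(w=2), 2(w=9), 4(w=1), 5(w=7)
  4: 3(w=1), 5(w=8)
  5: 3(w=7), 4(w=8), 6(w=4)
  6: 1(w=1), 2(w=2), 5(w=4)

Step 2: Apply Dijkstra's algorithm from vertex 2:
  Visit vertex 2 (distance=0)
    Update dist[3] = 9
    Update dist[6] = 2
  Visit vertex 6 (distance=2)
    Update dist[1] = 3
    Update dist[5] = 6

Step 3: Shortest path: 2 -> 6
Total weight: 2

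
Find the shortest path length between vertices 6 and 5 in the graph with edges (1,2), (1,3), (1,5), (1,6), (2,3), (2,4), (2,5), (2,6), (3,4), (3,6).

Step 1: Build adjacency list:
  1: 2, 3, 5, 6
  2: 1, 3, 4, 5, 6
  3: 1, 2, 4, 6
  4: 2, 3
  5: 1, 2
  6: 1, 2, 3

Step 2: BFS from vertex 6 to find shortest path to 5:
  vertex 1 reached at distance 1
  vertex 2 reached at distance 1
  vertex 3 reached at distance 1
  vertex 5 reached at distance 2

Step 3: Shortest path: 6 -> 1 -> 5
Path length: 2 edges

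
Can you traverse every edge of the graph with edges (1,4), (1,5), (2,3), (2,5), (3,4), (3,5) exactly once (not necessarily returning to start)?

Step 1: Find the degree of each vertex:
  deg(1) = 2
  deg(2) = 2
  deg(3) = 3
  deg(4) = 2
  deg(5) = 3

Step 2: Count vertices with odd degree:
  Odd-degree vertices: 3, 5 (2 total)

Step 3: Apply Euler's theorem:
  - Eulerian circuit exists iff graph is connected and all vertices have even degree
  - Eulerian path exists iff graph is connected and has 0 or 2 odd-degree vertices

Graph is connected with exactly 2 odd-degree vertices (3, 5).
Eulerian path exists (starting and ending at the odd-degree vertices), but no Eulerian circuit.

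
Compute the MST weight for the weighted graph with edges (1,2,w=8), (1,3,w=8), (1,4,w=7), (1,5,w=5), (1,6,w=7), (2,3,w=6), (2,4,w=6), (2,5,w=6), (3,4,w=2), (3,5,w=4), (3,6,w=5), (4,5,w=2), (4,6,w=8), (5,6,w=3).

Apply Kruskal's algorithm (sort edges by weight, add if no cycle):

Sorted edges by weight:
  (3,4) w=2
  (4,5) w=2
  (5,6) w=3
  (3,5) w=4
  (1,5) w=5
  (3,6) w=5
  (2,3) w=6
  (2,4) w=6
  (2,5) w=6
  (1,4) w=7
  (1,6) w=7
  (1,3) w=8
  (1,2) w=8
  (4,6) w=8

Add edge (3,4) w=2 -- no cycle. Running total: 2
Add edge (4,5) w=2 -- no cycle. Running total: 4
Add edge (5,6) w=3 -- no cycle. Running total: 7
Skip edge (3,5) w=4 -- would create cycle
Add edge (1,5) w=5 -- no cycle. Running total: 12
Skip edge (3,6) w=5 -- would create cycle
Add edge (2,3) w=6 -- no cycle. Running total: 18

MST edges: (3,4,w=2), (4,5,w=2), (5,6,w=3), (1,5,w=5), (2,3,w=6)
Total MST weight: 2 + 2 + 3 + 5 + 6 = 18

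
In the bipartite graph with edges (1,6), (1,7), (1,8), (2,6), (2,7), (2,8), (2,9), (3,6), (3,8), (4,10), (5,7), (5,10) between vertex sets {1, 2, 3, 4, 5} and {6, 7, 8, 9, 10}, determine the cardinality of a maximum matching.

Step 1: List the neighbors of each left vertex:
  1: 6, 7, 8
  2: 6, 7, 8, 9
  3: 6, 8
  4: 10
  5: 7, 10

Step 2: Greedily match left vertices, then look for augmenting paths:
  Match 1 -- 6
  Match 2 -- 9
  Match 3 -- 8
  Match 4 -- 10
  Match 5 -- 7
  No augmenting path remains.

Step 3: Verify this is maximum:
  Matching size 5 = min(|L|, |R|) = min(5, 5), which is an upper bound, so this matching is maximum.

Maximum matching: {(1,6), (2,9), (3,8), (4,10), (5,7)}
Size: 5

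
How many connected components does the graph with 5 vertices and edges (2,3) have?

Step 1: Build adjacency list from edges:
  1: (none)
  2: 3
  3: 2
  4: (none)
  5: (none)

Step 2: Run BFS/DFS from vertex 1:
  Visited: {1}
  Reached 1 of 5 vertices

Step 3: Only 1 of 5 vertices reached. Graph is disconnected.
Connected components: {1}, {2, 3}, {4}, {5}
Number of connected components: 4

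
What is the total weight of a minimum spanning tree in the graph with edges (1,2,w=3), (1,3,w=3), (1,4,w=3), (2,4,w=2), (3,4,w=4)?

Apply Kruskal's algorithm (sort edges by weight, add if no cycle):

Sorted edges by weight:
  (2,4) w=2
  (1,4) w=3
  (1,2) w=3
  (1,3) w=3
  (3,4) w=4

Add edge (2,4) w=2 -- no cycle. Running total: 2
Add edge (1,4) w=3 -- no cycle. Running total: 5
Skip edge (1,2) w=3 -- would create cycle
Add edge (1,3) w=3 -- no cycle. Running total: 8

MST edges: (2,4,w=2), (1,4,w=3), (1,3,w=3)
Total MST weight: 2 + 3 + 3 = 8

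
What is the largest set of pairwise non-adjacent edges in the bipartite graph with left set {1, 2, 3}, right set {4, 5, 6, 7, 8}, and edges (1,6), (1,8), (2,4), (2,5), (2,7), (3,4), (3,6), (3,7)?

Step 1: List the neighbors of each left vertex:
  1: 6, 8
  2: 4, 5, 7
  3: 4, 6, 7

Step 2: Greedily match left vertices, then look for augmenting paths:
  Match 1 -- 6
  Match 2 -- 4
  Match 3 -- 7
  No augmenting path remains.

Step 3: Verify this is maximum:
  Matching size 3 = min(|L|, |R|) = min(3, 5), which is an upper bound, so this matching is maximum.

Maximum matching: {(1,6), (2,4), (3,7)}
Size: 3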